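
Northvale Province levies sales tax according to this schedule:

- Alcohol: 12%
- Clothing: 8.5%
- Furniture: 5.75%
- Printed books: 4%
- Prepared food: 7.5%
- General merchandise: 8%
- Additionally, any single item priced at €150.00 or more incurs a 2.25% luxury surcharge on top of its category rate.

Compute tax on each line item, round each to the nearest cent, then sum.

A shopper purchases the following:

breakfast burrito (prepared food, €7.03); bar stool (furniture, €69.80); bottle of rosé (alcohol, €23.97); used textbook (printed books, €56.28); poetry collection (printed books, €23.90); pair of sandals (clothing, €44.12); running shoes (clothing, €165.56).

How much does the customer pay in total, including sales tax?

Breakfast burrito €7.03: prepared food → 7.5% → €0.53
Bar stool €69.80: furniture → 5.75% → €4.01
Bottle of rosé €23.97: alcohol → 12% → €2.88
Used textbook €56.28: printed books → 4% → €2.25
Poetry collection €23.90: printed books → 4% → €0.96
Pair of sandals €44.12: clothing → 8.5% → €3.75
Running shoes €165.56: clothing → 8.5% + 2.25% surcharge = 10.75% → €17.80
Subtotal = €390.66; tax = €32.18; total due = €422.84

€422.84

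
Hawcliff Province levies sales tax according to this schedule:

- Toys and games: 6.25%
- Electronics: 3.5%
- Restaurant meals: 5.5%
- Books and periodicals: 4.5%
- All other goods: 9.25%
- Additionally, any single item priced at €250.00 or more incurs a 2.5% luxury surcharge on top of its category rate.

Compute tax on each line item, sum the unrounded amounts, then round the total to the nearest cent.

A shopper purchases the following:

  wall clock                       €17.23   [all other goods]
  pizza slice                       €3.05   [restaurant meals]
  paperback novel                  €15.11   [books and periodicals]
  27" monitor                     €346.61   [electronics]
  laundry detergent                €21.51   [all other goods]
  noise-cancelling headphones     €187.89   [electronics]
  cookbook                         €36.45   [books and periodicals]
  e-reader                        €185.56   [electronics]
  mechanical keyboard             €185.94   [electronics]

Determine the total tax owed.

Wall clock €17.23: all other goods → 9.25% → €1.593775
Pizza slice €3.05: restaurant meals → 5.5% → €0.16775
Paperback novel €15.11: books and periodicals → 4.5% → €0.67995
27" monitor €346.61: electronics → 3.5% + 2.5% surcharge = 6% → €20.7966
Laundry detergent €21.51: all other goods → 9.25% → €1.989675
Noise-cancelling headphones €187.89: electronics → 3.5% → €6.57615
Cookbook €36.45: books and periodicals → 4.5% → €1.64025
E-reader €185.56: electronics → 3.5% → €6.4946
Mechanical keyboard €185.94: electronics → 3.5% → €6.5079
Unrounded tax sum = €46.44665 → €46.45

€46.45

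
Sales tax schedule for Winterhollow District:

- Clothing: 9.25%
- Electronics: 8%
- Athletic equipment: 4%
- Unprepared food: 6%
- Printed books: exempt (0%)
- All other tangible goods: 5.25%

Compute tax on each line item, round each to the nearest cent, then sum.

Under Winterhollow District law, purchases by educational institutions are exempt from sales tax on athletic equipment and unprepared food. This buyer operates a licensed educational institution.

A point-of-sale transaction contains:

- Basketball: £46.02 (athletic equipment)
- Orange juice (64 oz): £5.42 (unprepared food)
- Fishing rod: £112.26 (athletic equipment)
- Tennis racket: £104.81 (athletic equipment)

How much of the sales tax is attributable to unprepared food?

£0.00

Orange juice (64 oz) £5.42: unprepared food, buyer-exempt → 0% → £0.00
Tax on unprepared food = £0.00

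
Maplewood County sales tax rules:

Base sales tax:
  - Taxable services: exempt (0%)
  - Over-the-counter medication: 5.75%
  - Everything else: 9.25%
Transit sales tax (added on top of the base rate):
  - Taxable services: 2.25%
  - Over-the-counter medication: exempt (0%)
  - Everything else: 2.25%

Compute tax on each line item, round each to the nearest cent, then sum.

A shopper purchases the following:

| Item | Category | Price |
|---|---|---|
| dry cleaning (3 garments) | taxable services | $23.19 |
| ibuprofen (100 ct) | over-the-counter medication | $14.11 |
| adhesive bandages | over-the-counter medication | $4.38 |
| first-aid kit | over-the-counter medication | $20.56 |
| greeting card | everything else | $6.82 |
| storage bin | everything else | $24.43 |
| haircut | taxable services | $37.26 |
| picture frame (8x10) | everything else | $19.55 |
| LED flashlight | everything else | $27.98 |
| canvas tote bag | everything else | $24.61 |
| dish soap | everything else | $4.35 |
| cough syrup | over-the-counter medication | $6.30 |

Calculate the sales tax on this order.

Dry cleaning (3 garments) $23.19: taxable services → 0% + 2.25% transit = 2.25% → $0.52
Ibuprofen (100 ct) $14.11: over-the-counter medication → 5.75% + 0% transit = 5.75% → $0.81
Adhesive bandages $4.38: over-the-counter medication → 5.75% + 0% transit = 5.75% → $0.25
First-aid kit $20.56: over-the-counter medication → 5.75% + 0% transit = 5.75% → $1.18
Greeting card $6.82: everything else → 9.25% + 2.25% transit = 11.5% → $0.78
Storage bin $24.43: everything else → 9.25% + 2.25% transit = 11.5% → $2.81
Haircut $37.26: taxable services → 0% + 2.25% transit = 2.25% → $0.84
Picture frame (8x10) $19.55: everything else → 9.25% + 2.25% transit = 11.5% → $2.25
LED flashlight $27.98: everything else → 9.25% + 2.25% transit = 11.5% → $3.22
Canvas tote bag $24.61: everything else → 9.25% + 2.25% transit = 11.5% → $2.83
Dish soap $4.35: everything else → 9.25% + 2.25% transit = 11.5% → $0.50
Cough syrup $6.30: over-the-counter medication → 5.75% + 0% transit = 5.75% → $0.36
Total tax = $0.52 + $0.81 + $0.25 + $1.18 + $0.78 + $2.81 + $0.84 + $2.25 + $3.22 + $2.83 + $0.50 + $0.36 = $16.35

$16.35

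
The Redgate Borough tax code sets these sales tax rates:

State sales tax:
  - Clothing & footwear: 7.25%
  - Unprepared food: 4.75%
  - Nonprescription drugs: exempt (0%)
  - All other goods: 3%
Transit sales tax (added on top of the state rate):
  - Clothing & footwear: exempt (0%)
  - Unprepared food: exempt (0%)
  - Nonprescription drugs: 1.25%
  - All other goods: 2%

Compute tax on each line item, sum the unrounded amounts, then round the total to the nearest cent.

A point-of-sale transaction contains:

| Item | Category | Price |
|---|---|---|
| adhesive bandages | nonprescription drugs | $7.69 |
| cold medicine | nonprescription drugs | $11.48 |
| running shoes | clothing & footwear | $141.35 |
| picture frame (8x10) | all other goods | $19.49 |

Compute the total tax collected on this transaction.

$11.46

Adhesive bandages $7.69: nonprescription drugs → 0% + 1.25% transit = 1.25% → $0.096125
Cold medicine $11.48: nonprescription drugs → 0% + 1.25% transit = 1.25% → $0.1435
Running shoes $141.35: clothing & footwear → 7.25% + 0% transit = 7.25% → $10.247875
Picture frame (8x10) $19.49: all other goods → 3% + 2% transit = 5% → $0.9745
Unrounded tax sum = $11.462 → $11.46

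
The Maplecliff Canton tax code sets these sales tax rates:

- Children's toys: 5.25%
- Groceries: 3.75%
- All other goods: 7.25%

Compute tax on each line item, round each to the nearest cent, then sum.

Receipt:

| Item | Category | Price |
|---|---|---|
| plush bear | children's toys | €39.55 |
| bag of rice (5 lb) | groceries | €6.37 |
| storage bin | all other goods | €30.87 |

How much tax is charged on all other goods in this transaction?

Storage bin €30.87: all other goods → 7.25% → €2.24
Tax on all other goods = €2.24

€2.24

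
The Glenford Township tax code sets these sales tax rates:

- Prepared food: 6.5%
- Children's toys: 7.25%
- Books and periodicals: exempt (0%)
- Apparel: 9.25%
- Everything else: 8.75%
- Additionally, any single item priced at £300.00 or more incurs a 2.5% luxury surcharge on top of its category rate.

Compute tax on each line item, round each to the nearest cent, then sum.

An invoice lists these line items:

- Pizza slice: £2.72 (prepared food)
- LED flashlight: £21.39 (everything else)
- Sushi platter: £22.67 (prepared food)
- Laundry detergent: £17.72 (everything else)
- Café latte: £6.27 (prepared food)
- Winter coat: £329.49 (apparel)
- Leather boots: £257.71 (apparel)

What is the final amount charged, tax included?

Pizza slice £2.72: prepared food → 6.5% → £0.18
LED flashlight £21.39: everything else → 8.75% → £1.87
Sushi platter £22.67: prepared food → 6.5% → £1.47
Laundry detergent £17.72: everything else → 8.75% → £1.55
Café latte £6.27: prepared food → 6.5% → £0.41
Winter coat £329.49: apparel → 9.25% + 2.5% surcharge = 11.75% → £38.72
Leather boots £257.71: apparel → 9.25% → £23.84
Subtotal = £657.97; tax = £68.04; total due = £726.01

£726.01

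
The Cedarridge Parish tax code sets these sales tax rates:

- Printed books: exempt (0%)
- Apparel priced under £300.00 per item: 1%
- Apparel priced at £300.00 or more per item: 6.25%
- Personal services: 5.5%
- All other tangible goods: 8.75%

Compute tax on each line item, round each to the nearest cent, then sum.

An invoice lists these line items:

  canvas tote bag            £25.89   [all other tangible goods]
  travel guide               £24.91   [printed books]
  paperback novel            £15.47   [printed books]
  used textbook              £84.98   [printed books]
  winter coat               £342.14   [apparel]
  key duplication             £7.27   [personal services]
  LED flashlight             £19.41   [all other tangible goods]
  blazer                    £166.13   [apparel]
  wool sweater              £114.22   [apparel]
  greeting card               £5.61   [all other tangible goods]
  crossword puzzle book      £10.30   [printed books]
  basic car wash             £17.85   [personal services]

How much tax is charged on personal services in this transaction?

Key duplication £7.27: personal services → 5.5% → £0.40
Basic car wash £17.85: personal services → 5.5% → £0.98
Tax on personal services = £0.40 + £0.98 = £1.38

£1.38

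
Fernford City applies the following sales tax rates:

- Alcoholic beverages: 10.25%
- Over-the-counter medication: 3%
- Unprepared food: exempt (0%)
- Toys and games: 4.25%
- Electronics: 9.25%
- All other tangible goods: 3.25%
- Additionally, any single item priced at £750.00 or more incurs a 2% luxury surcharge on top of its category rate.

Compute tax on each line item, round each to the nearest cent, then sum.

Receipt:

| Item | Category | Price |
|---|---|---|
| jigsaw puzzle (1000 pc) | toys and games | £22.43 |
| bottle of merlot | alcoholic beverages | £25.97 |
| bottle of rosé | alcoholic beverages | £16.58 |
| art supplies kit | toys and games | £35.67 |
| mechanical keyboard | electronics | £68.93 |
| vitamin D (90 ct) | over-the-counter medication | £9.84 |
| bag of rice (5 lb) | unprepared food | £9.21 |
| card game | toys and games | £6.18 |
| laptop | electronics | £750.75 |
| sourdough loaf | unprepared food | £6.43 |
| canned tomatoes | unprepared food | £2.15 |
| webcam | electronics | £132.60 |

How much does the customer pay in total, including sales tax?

Jigsaw puzzle (1000 pc) £22.43: toys and games → 4.25% → £0.95
Bottle of merlot £25.97: alcoholic beverages → 10.25% → £2.66
Bottle of rosé £16.58: alcoholic beverages → 10.25% → £1.70
Art supplies kit £35.67: toys and games → 4.25% → £1.52
Mechanical keyboard £68.93: electronics → 9.25% → £6.38
Vitamin D (90 ct) £9.84: over-the-counter medication → 3% → £0.30
Bag of rice (5 lb) £9.21: unprepared food → 0% → £0.00
Card game £6.18: toys and games → 4.25% → £0.26
Laptop £750.75: electronics → 9.25% + 2% surcharge = 11.25% → £84.46
Sourdough loaf £6.43: unprepared food → 0% → £0.00
Canned tomatoes £2.15: unprepared food → 0% → £0.00
Webcam £132.60: electronics → 9.25% → £12.27
Subtotal = £1086.74; tax = £110.50; total due = £1197.24

£1197.24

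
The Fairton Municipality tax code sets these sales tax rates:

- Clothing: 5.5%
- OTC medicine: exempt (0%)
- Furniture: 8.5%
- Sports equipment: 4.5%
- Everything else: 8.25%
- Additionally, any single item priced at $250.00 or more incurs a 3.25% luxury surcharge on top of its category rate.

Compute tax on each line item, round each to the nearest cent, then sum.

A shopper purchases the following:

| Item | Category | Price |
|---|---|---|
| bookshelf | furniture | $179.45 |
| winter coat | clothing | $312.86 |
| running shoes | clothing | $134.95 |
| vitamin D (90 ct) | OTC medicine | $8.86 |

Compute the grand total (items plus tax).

$686.17

Bookshelf $179.45: furniture → 8.5% → $15.25
Winter coat $312.86: clothing → 5.5% + 3.25% surcharge = 8.75% → $27.38
Running shoes $134.95: clothing → 5.5% → $7.42
Vitamin D (90 ct) $8.86: OTC medicine → 0% → $0.00
Subtotal = $636.12; tax = $50.05; total due = $686.17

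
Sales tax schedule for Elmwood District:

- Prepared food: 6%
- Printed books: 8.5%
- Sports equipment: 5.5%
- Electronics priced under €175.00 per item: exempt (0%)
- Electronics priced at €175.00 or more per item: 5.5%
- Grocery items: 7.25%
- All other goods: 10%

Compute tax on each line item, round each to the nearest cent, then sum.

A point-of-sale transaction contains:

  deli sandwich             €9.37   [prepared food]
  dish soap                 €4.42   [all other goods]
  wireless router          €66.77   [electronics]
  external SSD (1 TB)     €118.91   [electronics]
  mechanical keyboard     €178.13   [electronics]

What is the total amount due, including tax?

Deli sandwich €9.37: prepared food → 6% → €0.56
Dish soap €4.42: all other goods → 10% → €0.44
Wireless router €66.77: electronics, under €175.00 → 0% → €0.00
External SSD (1 TB) €118.91: electronics, under €175.00 → 0% → €0.00
Mechanical keyboard €178.13: electronics, €175.00 or more → 5.5% → €9.80
Subtotal = €377.60; tax = €10.80; total due = €388.40

€388.40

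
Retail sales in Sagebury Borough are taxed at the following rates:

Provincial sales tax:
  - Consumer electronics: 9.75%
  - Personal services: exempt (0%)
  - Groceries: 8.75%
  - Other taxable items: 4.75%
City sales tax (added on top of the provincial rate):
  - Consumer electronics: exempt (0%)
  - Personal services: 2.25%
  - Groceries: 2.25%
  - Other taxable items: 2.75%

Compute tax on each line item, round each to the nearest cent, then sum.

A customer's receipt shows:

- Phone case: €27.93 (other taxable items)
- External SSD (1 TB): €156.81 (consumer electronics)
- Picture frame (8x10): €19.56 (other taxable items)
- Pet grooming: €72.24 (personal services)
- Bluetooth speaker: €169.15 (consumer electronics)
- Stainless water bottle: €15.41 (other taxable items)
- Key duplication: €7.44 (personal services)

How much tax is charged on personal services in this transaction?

€1.80

Pet grooming €72.24: personal services → 0% + 2.25% city = 2.25% → €1.63
Key duplication €7.44: personal services → 0% + 2.25% city = 2.25% → €0.17
Tax on personal services = €1.63 + €0.17 = €1.80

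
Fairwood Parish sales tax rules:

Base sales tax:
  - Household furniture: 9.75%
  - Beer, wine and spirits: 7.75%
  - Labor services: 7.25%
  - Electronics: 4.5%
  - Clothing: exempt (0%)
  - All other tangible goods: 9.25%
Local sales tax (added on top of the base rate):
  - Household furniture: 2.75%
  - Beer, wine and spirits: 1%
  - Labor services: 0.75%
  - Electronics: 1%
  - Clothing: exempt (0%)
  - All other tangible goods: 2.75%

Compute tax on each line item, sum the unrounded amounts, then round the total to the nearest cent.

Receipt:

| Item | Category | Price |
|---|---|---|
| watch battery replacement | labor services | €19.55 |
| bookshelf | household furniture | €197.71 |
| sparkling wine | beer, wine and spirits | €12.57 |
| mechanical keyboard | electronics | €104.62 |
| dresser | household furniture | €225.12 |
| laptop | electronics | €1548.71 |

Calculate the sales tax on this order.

€146.45

Watch battery replacement €19.55: labor services → 7.25% + 0.75% local = 8% → €1.564
Bookshelf €197.71: household furniture → 9.75% + 2.75% local = 12.5% → €24.71375
Sparkling wine €12.57: beer, wine and spirits → 7.75% + 1% local = 8.75% → €1.099875
Mechanical keyboard €104.62: electronics → 4.5% + 1% local = 5.5% → €5.7541
Dresser €225.12: household furniture → 9.75% + 2.75% local = 12.5% → €28.14
Laptop €1548.71: electronics → 4.5% + 1% local = 5.5% → €85.17905
Unrounded tax sum = €146.450775 → €146.45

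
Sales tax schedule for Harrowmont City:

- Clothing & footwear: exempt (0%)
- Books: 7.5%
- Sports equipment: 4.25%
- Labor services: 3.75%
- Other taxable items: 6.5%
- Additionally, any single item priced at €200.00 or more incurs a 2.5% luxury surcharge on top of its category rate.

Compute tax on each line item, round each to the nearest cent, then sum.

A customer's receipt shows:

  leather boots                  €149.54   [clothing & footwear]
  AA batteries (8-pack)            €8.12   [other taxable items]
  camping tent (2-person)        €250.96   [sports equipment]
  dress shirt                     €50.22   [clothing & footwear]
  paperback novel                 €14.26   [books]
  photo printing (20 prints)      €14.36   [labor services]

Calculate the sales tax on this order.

Leather boots €149.54: clothing & footwear → 0% → €0.00
AA batteries (8-pack) €8.12: other taxable items → 6.5% → €0.53
Camping tent (2-person) €250.96: sports equipment → 4.25% + 2.5% surcharge = 6.75% → €16.94
Dress shirt €50.22: clothing & footwear → 0% → €0.00
Paperback novel €14.26: books → 7.5% → €1.07
Photo printing (20 prints) €14.36: labor services → 3.75% → €0.54
Total tax = €0.53 + €16.94 + €1.07 + €0.54 = €19.08

€19.08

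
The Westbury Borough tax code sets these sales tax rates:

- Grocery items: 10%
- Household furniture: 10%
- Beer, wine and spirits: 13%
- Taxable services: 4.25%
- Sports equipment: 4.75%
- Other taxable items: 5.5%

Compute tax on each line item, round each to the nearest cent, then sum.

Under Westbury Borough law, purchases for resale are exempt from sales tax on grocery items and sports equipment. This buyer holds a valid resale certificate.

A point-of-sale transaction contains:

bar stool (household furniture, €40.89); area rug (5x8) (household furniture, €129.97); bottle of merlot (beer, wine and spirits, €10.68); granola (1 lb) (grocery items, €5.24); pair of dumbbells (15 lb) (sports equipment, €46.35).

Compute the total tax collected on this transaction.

Bar stool €40.89: household furniture → 10% → €4.09
Area rug (5x8) €129.97: household furniture → 10% → €13.00
Bottle of merlot €10.68: beer, wine and spirits → 13% → €1.39
Granola (1 lb) €5.24: grocery items, buyer-exempt → 0% → €0.00
Pair of dumbbells (15 lb) €46.35: sports equipment, buyer-exempt → 0% → €0.00
Total tax = €4.09 + €13.00 + €1.39 = €18.48

€18.48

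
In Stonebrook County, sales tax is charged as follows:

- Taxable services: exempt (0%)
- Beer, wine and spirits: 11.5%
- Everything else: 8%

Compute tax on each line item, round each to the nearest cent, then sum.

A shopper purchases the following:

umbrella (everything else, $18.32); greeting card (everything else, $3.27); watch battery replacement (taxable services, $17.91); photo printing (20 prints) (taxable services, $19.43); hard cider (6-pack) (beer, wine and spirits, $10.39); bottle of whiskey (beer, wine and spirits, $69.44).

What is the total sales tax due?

Umbrella $18.32: everything else → 8% → $1.47
Greeting card $3.27: everything else → 8% → $0.26
Watch battery replacement $17.91: taxable services → 0% → $0.00
Photo printing (20 prints) $19.43: taxable services → 0% → $0.00
Hard cider (6-pack) $10.39: beer, wine and spirits → 11.5% → $1.19
Bottle of whiskey $69.44: beer, wine and spirits → 11.5% → $7.99
Total tax = $1.47 + $0.26 + $1.19 + $7.99 = $10.91

$10.91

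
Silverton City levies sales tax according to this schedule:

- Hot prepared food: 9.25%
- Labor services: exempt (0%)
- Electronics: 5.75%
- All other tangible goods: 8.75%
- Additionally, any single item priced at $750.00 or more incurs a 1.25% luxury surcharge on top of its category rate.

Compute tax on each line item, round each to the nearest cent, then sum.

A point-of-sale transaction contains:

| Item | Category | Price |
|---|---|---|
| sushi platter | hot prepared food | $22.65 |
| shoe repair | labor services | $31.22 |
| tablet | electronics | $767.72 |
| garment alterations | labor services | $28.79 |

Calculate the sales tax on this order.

Sushi platter $22.65: hot prepared food → 9.25% → $2.10
Shoe repair $31.22: labor services → 0% → $0.00
Tablet $767.72: electronics → 5.75% + 1.25% surcharge = 7% → $53.74
Garment alterations $28.79: labor services → 0% → $0.00
Total tax = $2.10 + $53.74 = $55.84

$55.84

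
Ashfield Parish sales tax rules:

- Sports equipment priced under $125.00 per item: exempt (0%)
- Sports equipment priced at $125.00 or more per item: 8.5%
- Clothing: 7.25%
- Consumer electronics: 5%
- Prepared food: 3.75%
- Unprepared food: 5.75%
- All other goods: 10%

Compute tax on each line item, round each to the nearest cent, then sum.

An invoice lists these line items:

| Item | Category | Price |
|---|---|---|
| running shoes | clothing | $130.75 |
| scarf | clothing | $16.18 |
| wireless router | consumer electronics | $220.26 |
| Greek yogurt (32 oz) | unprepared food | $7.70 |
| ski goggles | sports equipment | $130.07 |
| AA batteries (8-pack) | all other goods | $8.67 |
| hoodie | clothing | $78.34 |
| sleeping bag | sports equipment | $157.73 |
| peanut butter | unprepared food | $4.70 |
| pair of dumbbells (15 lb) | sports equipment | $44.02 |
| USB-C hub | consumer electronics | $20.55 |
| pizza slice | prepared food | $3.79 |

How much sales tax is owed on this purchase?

Running shoes $130.75: clothing → 7.25% → $9.48
Scarf $16.18: clothing → 7.25% → $1.17
Wireless router $220.26: consumer electronics → 5% → $11.01
Greek yogurt (32 oz) $7.70: unprepared food → 5.75% → $0.44
Ski goggles $130.07: sports equipment, $125.00 or more → 8.5% → $11.06
AA batteries (8-pack) $8.67: all other goods → 10% → $0.87
Hoodie $78.34: clothing → 7.25% → $5.68
Sleeping bag $157.73: sports equipment, $125.00 or more → 8.5% → $13.41
Peanut butter $4.70: unprepared food → 5.75% → $0.27
Pair of dumbbells (15 lb) $44.02: sports equipment, under $125.00 → 0% → $0.00
USB-C hub $20.55: consumer electronics → 5% → $1.03
Pizza slice $3.79: prepared food → 3.75% → $0.14
Total tax = $9.48 + $1.17 + $11.01 + $0.44 + $11.06 + $0.87 + $5.68 + $13.41 + $0.27 + $1.03 + $0.14 = $54.56

$54.56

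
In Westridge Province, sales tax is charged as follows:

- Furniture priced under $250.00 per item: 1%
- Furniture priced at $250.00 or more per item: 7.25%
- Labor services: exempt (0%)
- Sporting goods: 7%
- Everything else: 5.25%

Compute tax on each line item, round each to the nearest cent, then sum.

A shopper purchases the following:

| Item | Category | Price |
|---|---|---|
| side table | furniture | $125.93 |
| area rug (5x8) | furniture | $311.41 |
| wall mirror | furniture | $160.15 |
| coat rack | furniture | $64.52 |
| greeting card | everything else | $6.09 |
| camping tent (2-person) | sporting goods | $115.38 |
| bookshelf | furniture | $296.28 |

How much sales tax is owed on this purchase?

Side table $125.93: furniture, under $250.00 → 1% → $1.26
Area rug (5x8) $311.41: furniture, $250.00 or more → 7.25% → $22.58
Wall mirror $160.15: furniture, under $250.00 → 1% → $1.60
Coat rack $64.52: furniture, under $250.00 → 1% → $0.65
Greeting card $6.09: everything else → 5.25% → $0.32
Camping tent (2-person) $115.38: sporting goods → 7% → $8.08
Bookshelf $296.28: furniture, $250.00 or more → 7.25% → $21.48
Total tax = $1.26 + $22.58 + $1.60 + $0.65 + $0.32 + $8.08 + $21.48 = $55.97

$55.97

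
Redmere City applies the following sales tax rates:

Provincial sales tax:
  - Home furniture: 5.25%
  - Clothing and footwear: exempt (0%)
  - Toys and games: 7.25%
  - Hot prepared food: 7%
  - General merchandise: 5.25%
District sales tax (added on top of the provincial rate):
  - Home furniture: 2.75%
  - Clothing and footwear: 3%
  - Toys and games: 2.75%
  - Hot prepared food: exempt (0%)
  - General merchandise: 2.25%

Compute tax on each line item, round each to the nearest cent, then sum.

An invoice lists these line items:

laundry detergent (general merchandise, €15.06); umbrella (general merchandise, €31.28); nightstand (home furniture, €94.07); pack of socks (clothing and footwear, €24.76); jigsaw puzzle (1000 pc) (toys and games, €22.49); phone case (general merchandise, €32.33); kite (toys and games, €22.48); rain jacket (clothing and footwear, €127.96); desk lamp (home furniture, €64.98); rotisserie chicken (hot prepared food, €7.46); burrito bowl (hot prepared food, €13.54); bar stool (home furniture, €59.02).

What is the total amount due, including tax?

€549.33

Laundry detergent €15.06: general merchandise → 5.25% + 2.25% district = 7.5% → €1.13
Umbrella €31.28: general merchandise → 5.25% + 2.25% district = 7.5% → €2.35
Nightstand €94.07: home furniture → 5.25% + 2.75% district = 8% → €7.53
Pack of socks €24.76: clothing and footwear → 0% + 3% district = 3% → €0.74
Jigsaw puzzle (1000 pc) €22.49: toys and games → 7.25% + 2.75% district = 10% → €2.25
Phone case €32.33: general merchandise → 5.25% + 2.25% district = 7.5% → €2.42
Kite €22.48: toys and games → 7.25% + 2.75% district = 10% → €2.25
Rain jacket €127.96: clothing and footwear → 0% + 3% district = 3% → €3.84
Desk lamp €64.98: home furniture → 5.25% + 2.75% district = 8% → €5.20
Rotisserie chicken €7.46: hot prepared food → 7% + 0% district = 7% → €0.52
Burrito bowl €13.54: hot prepared food → 7% + 0% district = 7% → €0.95
Bar stool €59.02: home furniture → 5.25% + 2.75% district = 8% → €4.72
Subtotal = €515.43; tax = €33.90; total due = €549.33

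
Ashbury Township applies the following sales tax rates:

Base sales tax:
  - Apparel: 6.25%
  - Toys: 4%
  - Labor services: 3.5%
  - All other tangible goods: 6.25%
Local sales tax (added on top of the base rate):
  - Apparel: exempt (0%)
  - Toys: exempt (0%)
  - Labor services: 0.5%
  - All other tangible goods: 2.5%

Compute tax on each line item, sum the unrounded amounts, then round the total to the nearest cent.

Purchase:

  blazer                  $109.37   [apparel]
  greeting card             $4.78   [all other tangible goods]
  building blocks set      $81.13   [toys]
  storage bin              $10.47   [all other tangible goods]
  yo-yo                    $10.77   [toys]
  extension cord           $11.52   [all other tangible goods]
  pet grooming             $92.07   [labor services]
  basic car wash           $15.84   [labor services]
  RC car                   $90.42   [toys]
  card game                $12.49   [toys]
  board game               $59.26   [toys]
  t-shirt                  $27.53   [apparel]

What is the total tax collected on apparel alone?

$8.56

Blazer $109.37: apparel → 6.25% + 0% local = 6.25% → $6.835625
T-shirt $27.53: apparel → 6.25% + 0% local = 6.25% → $1.720625
Tax on apparel: unrounded sum = $8.55625 → $8.56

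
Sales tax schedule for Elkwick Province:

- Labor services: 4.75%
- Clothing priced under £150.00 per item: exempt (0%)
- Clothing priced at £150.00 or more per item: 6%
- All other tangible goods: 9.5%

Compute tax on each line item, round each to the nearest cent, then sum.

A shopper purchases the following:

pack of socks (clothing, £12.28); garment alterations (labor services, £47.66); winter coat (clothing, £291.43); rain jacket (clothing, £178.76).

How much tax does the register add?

Pack of socks £12.28: clothing, under £150.00 → 0% → £0.00
Garment alterations £47.66: labor services → 4.75% → £2.26
Winter coat £291.43: clothing, £150.00 or more → 6% → £17.49
Rain jacket £178.76: clothing, £150.00 or more → 6% → £10.73
Total tax = £2.26 + £17.49 + £10.73 = £30.48

£30.48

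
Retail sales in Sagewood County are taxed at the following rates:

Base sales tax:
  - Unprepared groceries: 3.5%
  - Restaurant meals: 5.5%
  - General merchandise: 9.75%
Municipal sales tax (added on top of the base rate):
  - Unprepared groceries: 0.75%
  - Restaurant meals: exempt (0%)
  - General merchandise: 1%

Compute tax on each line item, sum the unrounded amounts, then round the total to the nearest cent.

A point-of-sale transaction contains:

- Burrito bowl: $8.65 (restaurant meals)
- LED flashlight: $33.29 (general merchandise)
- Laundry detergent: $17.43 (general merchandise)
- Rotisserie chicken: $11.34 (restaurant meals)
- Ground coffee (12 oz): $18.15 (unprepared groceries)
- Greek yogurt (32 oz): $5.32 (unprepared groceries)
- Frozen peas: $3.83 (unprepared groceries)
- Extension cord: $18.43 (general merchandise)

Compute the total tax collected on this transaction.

Burrito bowl $8.65: restaurant meals → 5.5% + 0% municipal = 5.5% → $0.47575
LED flashlight $33.29: general merchandise → 9.75% + 1% municipal = 10.75% → $3.578675
Laundry detergent $17.43: general merchandise → 9.75% + 1% municipal = 10.75% → $1.873725
Rotisserie chicken $11.34: restaurant meals → 5.5% + 0% municipal = 5.5% → $0.6237
Ground coffee (12 oz) $18.15: unprepared groceries → 3.5% + 0.75% municipal = 4.25% → $0.771375
Greek yogurt (32 oz) $5.32: unprepared groceries → 3.5% + 0.75% municipal = 4.25% → $0.2261
Frozen peas $3.83: unprepared groceries → 3.5% + 0.75% municipal = 4.25% → $0.162775
Extension cord $18.43: general merchandise → 9.75% + 1% municipal = 10.75% → $1.981225
Unrounded tax sum = $9.693325 → $9.69

$9.69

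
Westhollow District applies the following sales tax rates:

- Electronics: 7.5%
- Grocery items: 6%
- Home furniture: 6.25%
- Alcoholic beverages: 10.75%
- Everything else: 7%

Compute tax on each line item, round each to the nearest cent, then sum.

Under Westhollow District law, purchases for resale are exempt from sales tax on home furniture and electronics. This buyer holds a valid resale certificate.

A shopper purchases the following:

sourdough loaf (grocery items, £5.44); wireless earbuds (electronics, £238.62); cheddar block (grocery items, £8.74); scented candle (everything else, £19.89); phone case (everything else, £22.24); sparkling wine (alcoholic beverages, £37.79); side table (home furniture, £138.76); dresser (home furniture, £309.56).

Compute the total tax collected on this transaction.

£7.86

Sourdough loaf £5.44: grocery items → 6% → £0.33
Wireless earbuds £238.62: electronics, buyer-exempt → 0% → £0.00
Cheddar block £8.74: grocery items → 6% → £0.52
Scented candle £19.89: everything else → 7% → £1.39
Phone case £22.24: everything else → 7% → £1.56
Sparkling wine £37.79: alcoholic beverages → 10.75% → £4.06
Side table £138.76: home furniture, buyer-exempt → 0% → £0.00
Dresser £309.56: home furniture, buyer-exempt → 0% → £0.00
Total tax = £0.33 + £0.52 + £1.39 + £1.56 + £4.06 = £7.86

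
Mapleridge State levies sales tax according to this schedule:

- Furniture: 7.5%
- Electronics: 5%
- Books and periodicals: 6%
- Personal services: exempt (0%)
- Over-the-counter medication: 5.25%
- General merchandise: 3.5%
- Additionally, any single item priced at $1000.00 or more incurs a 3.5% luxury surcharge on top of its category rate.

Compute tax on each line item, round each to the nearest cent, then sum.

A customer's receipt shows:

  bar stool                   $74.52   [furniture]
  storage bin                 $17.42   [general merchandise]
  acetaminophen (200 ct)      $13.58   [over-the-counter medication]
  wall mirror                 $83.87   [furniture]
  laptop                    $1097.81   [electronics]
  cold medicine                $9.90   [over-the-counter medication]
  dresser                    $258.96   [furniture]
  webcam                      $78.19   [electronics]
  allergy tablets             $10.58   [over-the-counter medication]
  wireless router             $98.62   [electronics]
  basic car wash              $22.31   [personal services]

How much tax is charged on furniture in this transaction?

Bar stool $74.52: furniture → 7.5% → $5.59
Wall mirror $83.87: furniture → 7.5% → $6.29
Dresser $258.96: furniture → 7.5% → $19.42
Tax on furniture = $5.59 + $6.29 + $19.42 = $31.30

$31.30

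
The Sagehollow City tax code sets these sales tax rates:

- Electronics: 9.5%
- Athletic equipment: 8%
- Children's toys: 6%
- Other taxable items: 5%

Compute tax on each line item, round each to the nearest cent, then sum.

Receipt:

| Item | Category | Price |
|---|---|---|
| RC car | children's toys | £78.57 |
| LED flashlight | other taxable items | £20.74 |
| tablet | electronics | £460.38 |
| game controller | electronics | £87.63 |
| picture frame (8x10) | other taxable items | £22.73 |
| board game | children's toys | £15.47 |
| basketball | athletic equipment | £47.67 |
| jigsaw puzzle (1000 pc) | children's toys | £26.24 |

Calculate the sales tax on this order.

£65.26

RC car £78.57: children's toys → 6% → £4.71
LED flashlight £20.74: other taxable items → 5% → £1.04
Tablet £460.38: electronics → 9.5% → £43.74
Game controller £87.63: electronics → 9.5% → £8.32
Picture frame (8x10) £22.73: other taxable items → 5% → £1.14
Board game £15.47: children's toys → 6% → £0.93
Basketball £47.67: athletic equipment → 8% → £3.81
Jigsaw puzzle (1000 pc) £26.24: children's toys → 6% → £1.57
Total tax = £4.71 + £1.04 + £43.74 + £8.32 + £1.14 + £0.93 + £3.81 + £1.57 = £65.26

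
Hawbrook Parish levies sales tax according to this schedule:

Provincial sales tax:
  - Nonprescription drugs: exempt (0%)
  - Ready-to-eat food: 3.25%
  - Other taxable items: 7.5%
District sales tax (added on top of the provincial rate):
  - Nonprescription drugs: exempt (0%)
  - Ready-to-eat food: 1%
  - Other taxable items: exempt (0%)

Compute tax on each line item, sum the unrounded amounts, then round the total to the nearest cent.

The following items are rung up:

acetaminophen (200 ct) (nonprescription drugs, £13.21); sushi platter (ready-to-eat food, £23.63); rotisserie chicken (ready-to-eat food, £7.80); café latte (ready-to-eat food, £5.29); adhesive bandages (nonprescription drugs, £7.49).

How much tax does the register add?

£1.56

Acetaminophen (200 ct) £13.21: nonprescription drugs → 0% + 0% district = 0% → £0.00
Sushi platter £23.63: ready-to-eat food → 3.25% + 1% district = 4.25% → £1.004275
Rotisserie chicken £7.80: ready-to-eat food → 3.25% + 1% district = 4.25% → £0.3315
Café latte £5.29: ready-to-eat food → 3.25% + 1% district = 4.25% → £0.224825
Adhesive bandages £7.49: nonprescription drugs → 0% + 0% district = 0% → £0.00
Unrounded tax sum = £1.5606 → £1.56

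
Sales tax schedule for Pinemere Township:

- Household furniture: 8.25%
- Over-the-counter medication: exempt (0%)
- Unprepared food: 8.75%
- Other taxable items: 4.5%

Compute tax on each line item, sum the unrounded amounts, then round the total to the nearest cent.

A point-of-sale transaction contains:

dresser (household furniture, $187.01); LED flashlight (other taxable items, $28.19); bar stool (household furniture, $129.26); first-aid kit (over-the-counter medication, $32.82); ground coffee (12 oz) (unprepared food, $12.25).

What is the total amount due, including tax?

Dresser $187.01: household furniture → 8.25% → $15.428325
LED flashlight $28.19: other taxable items → 4.5% → $1.26855
Bar stool $129.26: household furniture → 8.25% → $10.66395
First-aid kit $32.82: over-the-counter medication → 0% → $0.00
Ground coffee (12 oz) $12.25: unprepared food → 8.75% → $1.071875
Subtotal = $389.53; unrounded tax = $28.4327 → $28.43; total due = $417.96

$417.96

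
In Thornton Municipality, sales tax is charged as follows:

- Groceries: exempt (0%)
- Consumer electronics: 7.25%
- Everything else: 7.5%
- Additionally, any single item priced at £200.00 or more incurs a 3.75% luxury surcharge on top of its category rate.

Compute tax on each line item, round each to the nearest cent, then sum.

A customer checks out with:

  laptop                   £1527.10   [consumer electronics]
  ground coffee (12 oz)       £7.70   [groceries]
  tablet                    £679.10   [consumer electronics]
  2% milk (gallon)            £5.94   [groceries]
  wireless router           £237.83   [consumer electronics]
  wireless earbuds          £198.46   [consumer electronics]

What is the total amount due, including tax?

£2939.36

Laptop £1527.10: consumer electronics → 7.25% + 3.75% surcharge = 11% → £167.98
Ground coffee (12 oz) £7.70: groceries → 0% → £0.00
Tablet £679.10: consumer electronics → 7.25% + 3.75% surcharge = 11% → £74.70
2% milk (gallon) £5.94: groceries → 0% → £0.00
Wireless router £237.83: consumer electronics → 7.25% + 3.75% surcharge = 11% → £26.16
Wireless earbuds £198.46: consumer electronics → 7.25% → £14.39
Subtotal = £2656.13; tax = £283.23; total due = £2939.36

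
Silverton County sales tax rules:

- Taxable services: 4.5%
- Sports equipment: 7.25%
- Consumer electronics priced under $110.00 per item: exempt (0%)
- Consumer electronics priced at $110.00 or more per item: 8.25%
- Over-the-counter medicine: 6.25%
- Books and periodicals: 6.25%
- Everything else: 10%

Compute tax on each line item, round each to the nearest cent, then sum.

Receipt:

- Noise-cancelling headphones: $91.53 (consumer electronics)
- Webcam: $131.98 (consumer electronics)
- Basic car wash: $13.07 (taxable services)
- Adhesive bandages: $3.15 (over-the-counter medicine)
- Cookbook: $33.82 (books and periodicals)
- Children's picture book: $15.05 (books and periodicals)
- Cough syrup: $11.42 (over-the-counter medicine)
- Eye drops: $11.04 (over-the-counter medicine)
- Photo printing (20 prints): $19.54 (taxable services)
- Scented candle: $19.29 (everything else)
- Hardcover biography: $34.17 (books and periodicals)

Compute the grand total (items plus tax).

$405.14

Noise-cancelling headphones $91.53: consumer electronics, under $110.00 → 0% → $0.00
Webcam $131.98: consumer electronics, $110.00 or more → 8.25% → $10.89
Basic car wash $13.07: taxable services → 4.5% → $0.59
Adhesive bandages $3.15: over-the-counter medicine → 6.25% → $0.20
Cookbook $33.82: books and periodicals → 6.25% → $2.11
Children's picture book $15.05: books and periodicals → 6.25% → $0.94
Cough syrup $11.42: over-the-counter medicine → 6.25% → $0.71
Eye drops $11.04: over-the-counter medicine → 6.25% → $0.69
Photo printing (20 prints) $19.54: taxable services → 4.5% → $0.88
Scented candle $19.29: everything else → 10% → $1.93
Hardcover biography $34.17: books and periodicals → 6.25% → $2.14
Subtotal = $384.06; tax = $21.08; total due = $405.14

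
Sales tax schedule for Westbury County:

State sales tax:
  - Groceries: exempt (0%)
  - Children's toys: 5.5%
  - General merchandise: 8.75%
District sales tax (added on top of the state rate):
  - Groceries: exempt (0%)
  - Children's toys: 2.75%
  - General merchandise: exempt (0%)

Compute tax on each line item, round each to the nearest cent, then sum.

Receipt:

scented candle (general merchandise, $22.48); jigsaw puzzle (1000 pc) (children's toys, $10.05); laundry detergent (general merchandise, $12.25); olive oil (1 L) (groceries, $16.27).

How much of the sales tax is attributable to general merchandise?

$3.04

Scented candle $22.48: general merchandise → 8.75% + 0% district = 8.75% → $1.97
Laundry detergent $12.25: general merchandise → 8.75% + 0% district = 8.75% → $1.07
Tax on general merchandise = $1.97 + $1.07 = $3.04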